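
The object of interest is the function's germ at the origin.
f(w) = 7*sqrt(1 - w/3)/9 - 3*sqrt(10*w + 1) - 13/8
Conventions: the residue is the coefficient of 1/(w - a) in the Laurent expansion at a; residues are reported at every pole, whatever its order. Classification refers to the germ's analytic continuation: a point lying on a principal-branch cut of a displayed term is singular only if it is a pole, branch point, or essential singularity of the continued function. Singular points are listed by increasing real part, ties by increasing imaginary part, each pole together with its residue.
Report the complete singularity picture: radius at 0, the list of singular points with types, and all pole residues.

Radius of convergence at 0: 1/10.
At -1/10: an algebraic (square-root) branch point.
At 3: an algebraic (square-root) branch point.

Branch term (-3)*sqrt(1 - w/(-1/10)): its argument vanishes at w = -1/10, a square-root branch point, modulus 1/10.
Branch term (7/9)*sqrt(1 - w/(3)): its argument vanishes at w = 3, a square-root branch point, modulus 3.
The radius of convergence is the smallest modulus among the singular points: 1/10.
List the singular points by increasing real part (a conjugate pair: the negative imaginary part first).


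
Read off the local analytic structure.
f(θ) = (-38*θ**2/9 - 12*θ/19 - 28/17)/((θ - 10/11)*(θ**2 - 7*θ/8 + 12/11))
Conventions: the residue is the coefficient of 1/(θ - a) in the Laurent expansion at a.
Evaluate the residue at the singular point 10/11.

The residue is -8034832/1578501.

At the order-1 pole 10/11 set g(θ) = (θ - (10/11))*f(θ) = (-38*θ**2/9 - 12*θ/19 - 28/17)/(θ**2 - 7*θ/8 + 12/11).
Simple pole: residue = g(a) at a = 10/11, which is -8034832/1578501.


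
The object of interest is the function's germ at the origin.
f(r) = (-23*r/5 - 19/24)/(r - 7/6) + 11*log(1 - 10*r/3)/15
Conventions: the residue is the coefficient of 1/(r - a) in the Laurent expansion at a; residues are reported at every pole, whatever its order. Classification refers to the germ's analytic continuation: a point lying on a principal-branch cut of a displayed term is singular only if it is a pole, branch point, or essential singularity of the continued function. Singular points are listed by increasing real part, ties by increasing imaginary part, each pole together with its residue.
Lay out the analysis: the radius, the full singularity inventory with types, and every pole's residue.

Denominator factor (r - 7/6): pole of order 1 at 7/6, modulus 7/6.
Branch term (11/15)*log(1 - r/(3/10)): its argument vanishes at r = 3/10, a logarithmic branch point, modulus 3/10.
The radius of convergence is the smallest modulus among the singular points: 3/10.
The branch term is analytic at 7/6 and contributes nothing to the residue; only the rational part matters.
At the order-1 pole 7/6 set g(r) = (r - (7/6))*(rational part) = -23*r/5 - 19/24.
Simple pole: residue = g(a) at a = 7/6, which is -739/120.
List the singular points by increasing real part (a conjugate pair: the negative imaginary part first).

Radius of convergence at 0: 3/10.
At 3/10: a logarithmic branch point.
At 7/6: a pole of order 1; residue -739/120.


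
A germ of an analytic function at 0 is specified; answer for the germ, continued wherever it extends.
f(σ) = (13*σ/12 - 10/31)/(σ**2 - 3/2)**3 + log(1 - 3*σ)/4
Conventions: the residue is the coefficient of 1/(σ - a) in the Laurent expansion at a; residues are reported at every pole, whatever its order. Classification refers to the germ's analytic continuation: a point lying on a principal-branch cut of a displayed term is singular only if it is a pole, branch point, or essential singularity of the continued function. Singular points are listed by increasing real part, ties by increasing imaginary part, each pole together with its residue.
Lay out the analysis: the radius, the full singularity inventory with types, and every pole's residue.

Radius of convergence at 0: 1/3.
At -(1/2)*sqrt(6): a pole of order 3; residue (5/558)*sqrt(6).
At 1/3: a logarithmic branch point.
At (1/2)*sqrt(6): a pole of order 3; residue -(5/558)*sqrt(6).

Denominator factor (σ**2 - 3/2)^3: discriminant 6, real irrational roots (1/2)*sqrt(6) and -(1/2)*sqrt(6); poles of order 3, moduli (1/2)*sqrt(6) and (1/2)*sqrt(6).
Branch term (1/4)*log(1 - σ/(1/3)): its argument vanishes at σ = 1/3, a logarithmic branch point, modulus 1/3.
The radius of convergence is the smallest modulus among the singular points: 1/3.
The branch term is analytic at -(1/2)*sqrt(6) and contributes nothing to the residue; only the rational part matters.
The factor σ**2 - 3/2 splits as (σ - a)(σ - a') with a = -(1/2)*sqrt(6), a' = (1/2)*sqrt(6). At the order-3 pole a set g(σ) = (σ - a)^3*(rational part) = [13*σ/12 - 10/31] / (σ - a')^3.
Order-3 pole: residue = g''(a)/2; g''(-(1/2)*sqrt(6)) = (5/279)*sqrt(6), so the residue is (5/558)*sqrt(6).
The branch term is analytic at (1/2)*sqrt(6) and contributes nothing to the residue; only the rational part matters.
The factor σ**2 - 3/2 splits as (σ - a)(σ - a') with a = (1/2)*sqrt(6), a' = -(1/2)*sqrt(6). At the order-3 pole a set g(σ) = (σ - a)^3*(rational part) = [13*σ/12 - 10/31] / (σ - a')^3.
Order-3 pole: residue = g''(a)/2; g''((1/2)*sqrt(6)) = -(5/279)*sqrt(6), so the residue is -(5/558)*sqrt(6).
List the singular points by increasing real part (a conjugate pair: the negative imaginary part first).


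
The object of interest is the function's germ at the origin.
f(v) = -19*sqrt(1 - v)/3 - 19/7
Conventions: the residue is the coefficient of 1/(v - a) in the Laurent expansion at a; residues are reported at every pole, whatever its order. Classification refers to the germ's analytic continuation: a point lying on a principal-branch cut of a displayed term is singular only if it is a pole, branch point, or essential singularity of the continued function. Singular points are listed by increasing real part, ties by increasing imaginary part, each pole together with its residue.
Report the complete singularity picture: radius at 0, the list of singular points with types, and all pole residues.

Radius of convergence at 0: 1.
At 1: an algebraic (square-root) branch point.

Branch term (-19/3)*sqrt(1 - v/(1)): its argument vanishes at v = 1, a square-root branch point, modulus 1.
The radius of convergence is the smallest modulus among the singular points: 1.


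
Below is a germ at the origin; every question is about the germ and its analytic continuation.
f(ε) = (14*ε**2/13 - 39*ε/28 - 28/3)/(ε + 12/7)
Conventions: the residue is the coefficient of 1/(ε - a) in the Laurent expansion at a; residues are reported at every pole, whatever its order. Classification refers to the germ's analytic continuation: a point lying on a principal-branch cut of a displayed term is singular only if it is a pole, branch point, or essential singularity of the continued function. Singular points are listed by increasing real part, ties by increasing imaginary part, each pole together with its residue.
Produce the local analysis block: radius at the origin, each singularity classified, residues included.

Denominator factor (ε + 12/7): pole of order 1 at -12/7, modulus 12/7.
The radius of convergence is the smallest modulus among the singular points: 12/7.
At the order-1 pole -12/7 set g(ε) = (ε - (-12/7))*f(ε) = 14*ε**2/13 - 39*ε/28 - 28/3.
Simple pole: residue = g(a) at a = -12/7, which is -7225/1911.

Radius of convergence at 0: 12/7.
At -12/7: a pole of order 1; residue -7225/1911.


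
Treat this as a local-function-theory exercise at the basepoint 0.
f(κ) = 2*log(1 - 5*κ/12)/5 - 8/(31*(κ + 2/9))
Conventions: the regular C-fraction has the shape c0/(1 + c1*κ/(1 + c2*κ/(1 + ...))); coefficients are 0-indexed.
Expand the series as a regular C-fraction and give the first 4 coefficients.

The regular C-fraction coefficients are [-36/31, 941/216, 30349/101628, -37257929/14739824].

Taylor coefficients (expand at 0): a_0 = -36/31, a_1 = 941/186, a_2 = -105131/4464, a_3 = 8502281/80352.
c0 = a_0 = -36/31. Peel one level at a time: if S = 1 + c*κ/S' with S'(0) = 1, then c is the κ-coefficient of S and S' = c*κ/(S - 1).
S_1 = c0/f = 1 + (941/216)*κ + (-30349/23328)*κ^2 + ...; c1 = 941/216.
S_2 = c1*κ/(S_1 - 1) = 1 + (30349/101628)*κ + (1154995799/1530111168)*κ^2 + ...; c2 = 30349/101628.
S_3 = c2*κ/(S_2 - 1) = 1 + (-37257929/14739824)*κ + ...; c3 = -37257929/14739824.


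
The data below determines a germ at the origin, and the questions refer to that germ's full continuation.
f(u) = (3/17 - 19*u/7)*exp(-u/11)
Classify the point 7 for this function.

The point is a regular point.

There is no denominator, hence no pole anywhere.
The factor exp(-u/11) is entire.
So the germ continues analytically to 7.


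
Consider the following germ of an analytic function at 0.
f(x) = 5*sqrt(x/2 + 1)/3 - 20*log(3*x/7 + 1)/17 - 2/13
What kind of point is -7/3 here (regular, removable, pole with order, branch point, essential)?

The point is a logarithmic branch point.

The term (-20/17)*log(1 - x/(-7/3)) has argument 1 - -7/3/(-7/3) = 0 at -7/3: a logarithmic (infinitely-sheeted) branch point; the remaining terms are analytic or single-valued there.


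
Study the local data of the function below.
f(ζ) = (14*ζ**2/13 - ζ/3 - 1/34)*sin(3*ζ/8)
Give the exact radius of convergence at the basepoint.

The radius of convergence is infinite.

The factor sin(3*ζ/8) is entire and contributes no finite singular point.
The polynomial part has no poles.
No finite singular points: the Taylor series at 0 converges everywhere.


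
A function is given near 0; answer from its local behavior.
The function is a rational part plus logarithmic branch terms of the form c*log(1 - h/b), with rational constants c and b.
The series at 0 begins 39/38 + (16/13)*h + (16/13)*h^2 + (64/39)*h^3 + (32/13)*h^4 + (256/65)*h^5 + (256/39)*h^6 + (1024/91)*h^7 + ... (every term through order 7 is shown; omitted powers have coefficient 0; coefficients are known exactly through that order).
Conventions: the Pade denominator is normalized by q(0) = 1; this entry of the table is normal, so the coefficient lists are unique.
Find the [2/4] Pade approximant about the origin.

The Pade approximant has numerator coefficients [39/38, -106179116/91206973, -280174844/456034865]; denominator coefficients [1, -861672/369259, 5541928/5538885, -2432/5538885, 2216768/16616655].

Taylor coefficients needed (read off): a_0 = 39/38, a_1 = 16/13, a_2 = 16/13, a_3 = 64/39, a_4 = 32/13, a_5 = 256/65, a_6 = 256/39.
Write the denominator as Q(h) = 1 + q1*h + q2*h^2 + q3*h^3 + q4*h^4. Requiring Q*f - P = O(h^7) with deg P <= 2 kills the coefficients of h^3..h^6 in Q*f:
  h^3: a_3 + q1*a_2 + q2*a_1 + q3*a_0 = 0, i.e. 64/39 + (16/13)*q1 + (16/13)*q2 + (39/38)*q3 = 0.
  h^4: a_4 + q1*a_3 + q2*a_2 + q3*a_1 + q4*a_0 = 0, i.e. 32/13 + (64/39)*q1 + (16/13)*q2 + (16/13)*q3 + (39/38)*q4 = 0.
  h^5: a_5 + q1*a_4 + q2*a_3 + q3*a_2 + q4*a_1 = 0, i.e. 256/65 + (32/13)*q1 + (64/39)*q2 + (16/13)*q3 + (16/13)*q4 = 0.
  h^6: a_6 + q1*a_5 + q2*a_4 + q3*a_3 + q4*a_2 = 0, i.e. 256/39 + (256/65)*q1 + (32/13)*q2 + (64/39)*q3 + (16/13)*q4 = 0.
Solving this linear system: q1 = -861672/369259, q2 = 5541928/5538885, q3 = -2432/5538885, q4 = 2216768/16616655.
The numerator is Q*f truncated at degree 2: P0 = a_0 = 39/38; P1 = a_1 + q1*a_0 = -106179116/91206973; P2 = a_2 + q1*a_1 + q2*a_0 = -280174844/456034865.


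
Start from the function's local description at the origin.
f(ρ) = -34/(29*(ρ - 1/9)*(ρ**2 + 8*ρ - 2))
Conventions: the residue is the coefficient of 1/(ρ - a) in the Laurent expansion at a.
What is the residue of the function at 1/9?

The residue is 2754/2581.

At the order-1 pole 1/9 set g(ρ) = (ρ - (1/9))*f(ρ) = -34/(29*(ρ**2 + 8*ρ - 2)).
Simple pole: residue = g(a) at a = 1/9, which is 2754/2581.


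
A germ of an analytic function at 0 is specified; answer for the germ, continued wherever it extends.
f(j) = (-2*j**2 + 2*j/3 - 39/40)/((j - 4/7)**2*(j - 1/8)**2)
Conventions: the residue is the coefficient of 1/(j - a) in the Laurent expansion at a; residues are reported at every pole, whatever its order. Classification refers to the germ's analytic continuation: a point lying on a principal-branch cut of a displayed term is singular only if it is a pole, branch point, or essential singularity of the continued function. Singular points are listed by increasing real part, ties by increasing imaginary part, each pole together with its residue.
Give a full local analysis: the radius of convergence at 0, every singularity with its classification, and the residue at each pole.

Denominator factor (j - 1/8)^2: pole of order 2 at 1/8, modulus 1/8.
Denominator factor (j - 4/7)^2: pole of order 2 at 4/7, modulus 4/7.
The radius of convergence is the smallest modulus among the singular points: 1/8.
At the order-2 pole 1/8 set g(j) = (j - (1/8))^2*f(j) = (-2*j**2 + 2*j/3 - 39/40)/(j - 4/7)**2.
Order-2 pole: residue = g'(a); g'(1/8) = -1555456/78125, so the residue is -1555456/78125.
At the order-2 pole 4/7 set g(j) = (j - (4/7))^2*f(j) = (-2*j**2 + 2*j/3 - 39/40)/(j - 1/8)**2.
Order-2 pole: residue = g'(a); g'(4/7) = 1555456/78125, so the residue is 1555456/78125.
List the singular points by increasing real part (a conjugate pair: the negative imaginary part first).

Radius of convergence at 0: 1/8.
At 1/8: a pole of order 2; residue -1555456/78125.
At 4/7: a pole of order 2; residue 1555456/78125.


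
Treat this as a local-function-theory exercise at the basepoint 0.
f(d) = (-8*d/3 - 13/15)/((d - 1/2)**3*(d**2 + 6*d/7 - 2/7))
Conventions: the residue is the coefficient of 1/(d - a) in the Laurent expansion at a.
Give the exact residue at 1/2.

The residue is -143024/1815.

At the order-3 pole 1/2 set g(d) = (d - (1/2))^3*f(d) = (-8*d/3 - 13/15)/(d**2 + 6*d/7 - 2/7).
Order-3 pole: residue = g''(a)/2; g''(1/2) = -286048/1815, so the residue is -143024/1815.


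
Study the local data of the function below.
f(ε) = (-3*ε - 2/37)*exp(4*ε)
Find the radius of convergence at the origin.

The radius of convergence is infinite.

The factor exp(4*ε) is entire and contributes no finite singular point.
The polynomial part has no poles.
No finite singular points: the Taylor series at 0 converges everywhere.


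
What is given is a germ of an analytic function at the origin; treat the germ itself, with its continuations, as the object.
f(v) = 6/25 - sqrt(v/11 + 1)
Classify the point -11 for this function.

The term (-1)*sqrt(1 - v/(-11)) has argument 1 - -11/(-11) = 0 at -11: a square-root (algebraic, two-sheeted) branch point; the remaining terms are analytic or single-valued there.

The point is an algebraic (square-root) branch point.


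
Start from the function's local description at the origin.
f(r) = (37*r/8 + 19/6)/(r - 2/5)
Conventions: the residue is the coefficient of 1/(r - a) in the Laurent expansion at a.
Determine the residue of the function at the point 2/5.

The residue is 301/60.

At the order-1 pole 2/5 set g(r) = (r - (2/5))*f(r) = 37*r/8 + 19/6.
Simple pole: residue = g(a) at a = 2/5, which is 301/60.


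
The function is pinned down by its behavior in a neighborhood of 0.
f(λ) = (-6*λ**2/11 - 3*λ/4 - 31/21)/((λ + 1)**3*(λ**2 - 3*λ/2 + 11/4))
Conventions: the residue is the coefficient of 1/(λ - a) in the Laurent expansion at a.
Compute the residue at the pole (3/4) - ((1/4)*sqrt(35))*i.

The factor λ**2 - 3*λ/2 + 11/4 splits as (λ - a)(λ - a') with a = (3/4) - ((1/4)*sqrt(35))*i, a' = (3/4) + ((1/4)*sqrt(35))*i. At the order-1 pole a set g(λ) = (λ - a)*f(λ) = [(-6*λ**2/11 - 3*λ/4 - 31/21)/(λ + 1)**3] / (λ - a').
Simple pole: residue = g(a) at a = (3/4) - ((1/4)*sqrt(35))*i, which is (18661/305613) - ((10231/1528065)*sqrt(35))*i.

The residue is (18661/305613) - ((10231/1528065)*sqrt(35))*i.


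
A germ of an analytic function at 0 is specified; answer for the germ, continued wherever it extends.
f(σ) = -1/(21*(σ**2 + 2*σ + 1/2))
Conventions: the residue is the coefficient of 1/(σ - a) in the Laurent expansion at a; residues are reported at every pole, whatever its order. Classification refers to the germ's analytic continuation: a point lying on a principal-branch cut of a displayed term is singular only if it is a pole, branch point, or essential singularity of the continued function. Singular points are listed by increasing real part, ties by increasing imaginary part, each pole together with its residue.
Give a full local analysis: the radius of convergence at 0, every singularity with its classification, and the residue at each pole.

Denominator factor (σ**2 + 2*σ + 1/2): discriminant 2, real irrational roots -1 + (1/2)*sqrt(2) and -1 - (1/2)*sqrt(2); poles of order 1, moduli 1 - (1/2)*sqrt(2) and 1 + (1/2)*sqrt(2).
The radius of convergence is the smallest modulus among the singular points: 1 - (1/2)*sqrt(2).
The factor σ**2 + 2*σ + 1/2 splits as (σ - a)(σ - a') with a = -1 - (1/2)*sqrt(2), a' = -1 + (1/2)*sqrt(2). At the order-1 pole a set g(σ) = (σ - a)*f(σ) = [-1/21] / (σ - a').
Simple pole: residue = g(a) at a = -1 - (1/2)*sqrt(2), which is (1/42)*sqrt(2).
The factor σ**2 + 2*σ + 1/2 splits as (σ - a)(σ - a') with a = -1 + (1/2)*sqrt(2), a' = -1 - (1/2)*sqrt(2). At the order-1 pole a set g(σ) = (σ - a)*f(σ) = [-1/21] / (σ - a').
Simple pole: residue = g(a) at a = -1 + (1/2)*sqrt(2), which is -(1/42)*sqrt(2).
List the singular points by increasing real part (a conjugate pair: the negative imaginary part first).

Radius of convergence at 0: 1 - (1/2)*sqrt(2).
At -1 - (1/2)*sqrt(2): a pole of order 1; residue (1/42)*sqrt(2).
At -1 + (1/2)*sqrt(2): a pole of order 1; residue -(1/42)*sqrt(2).


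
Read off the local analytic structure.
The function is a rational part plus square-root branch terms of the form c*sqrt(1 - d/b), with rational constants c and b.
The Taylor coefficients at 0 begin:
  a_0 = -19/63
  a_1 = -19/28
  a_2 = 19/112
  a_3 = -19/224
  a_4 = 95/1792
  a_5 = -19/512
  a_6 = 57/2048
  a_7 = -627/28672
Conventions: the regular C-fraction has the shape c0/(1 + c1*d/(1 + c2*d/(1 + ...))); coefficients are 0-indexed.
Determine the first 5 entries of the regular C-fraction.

Taylor coefficients (read off): a_0 = -19/63, a_1 = -19/28, a_2 = 19/112, a_3 = -19/224, a_4 = 95/1792.
c0 = a_0 = -19/63. Peel one level at a time: if S = 1 + c*d/S' with S'(0) = 1, then c is the d-coefficient of S and S' = c*d/(S - 1).
S_1 = c0/f = 1 + (-9/4)*d + (45/8)*d^2 + ...; c1 = -9/4.
S_2 = c1*d/(S_1 - 1) = 1 + (5/2)*d + (-1/16)*d^2 + ...; c2 = 5/2.
S_3 = c2*d/(S_2 - 1) = 1 + (1/40)*d + (-19/1600)*d^2 + ...; c3 = 1/40.
S_4 = c3*d/(S_3 - 1) = 1 + (19/40)*d + ...; c4 = 19/40.

The regular C-fraction coefficients are [-19/63, -9/4, 5/2, 1/40, 19/40].


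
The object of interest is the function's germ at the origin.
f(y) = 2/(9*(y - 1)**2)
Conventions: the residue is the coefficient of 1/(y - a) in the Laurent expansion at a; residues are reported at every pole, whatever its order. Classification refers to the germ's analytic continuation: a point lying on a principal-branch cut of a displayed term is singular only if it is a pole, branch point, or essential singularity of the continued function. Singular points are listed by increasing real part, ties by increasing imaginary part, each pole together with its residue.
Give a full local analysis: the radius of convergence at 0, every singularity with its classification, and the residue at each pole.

Radius of convergence at 0: 1.
At 1: a pole of order 2; residue 0.

Denominator factor (y - 1)^2: pole of order 2 at 1, modulus 1.
The radius of convergence is the smallest modulus among the singular points: 1.
At the order-2 pole 1 set g(y) = (y - (1))^2*f(y) = 2/9.
Order-2 pole: residue = g'(a); g'(1) = 0, so the residue is 0.


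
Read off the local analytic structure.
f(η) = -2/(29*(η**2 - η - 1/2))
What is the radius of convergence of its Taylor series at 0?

Denominator factor (η**2 - η - 1/2): discriminant 3, real irrational roots 1/2 + (1/2)*sqrt(3) and 1/2 - (1/2)*sqrt(3); poles of order 1, moduli 1/2 + (1/2)*sqrt(3) and -1/2 + (1/2)*sqrt(3).
The radius of convergence is the smallest modulus among the singular points: -1/2 + (1/2)*sqrt(3).

The radius of convergence is -1/2 + (1/2)*sqrt(3).


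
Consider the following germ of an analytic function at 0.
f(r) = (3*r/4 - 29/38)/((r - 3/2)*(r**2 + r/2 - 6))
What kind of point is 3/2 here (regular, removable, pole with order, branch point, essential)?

The denominator factor r - 3/2 vanishes at 3/2 and appears to the power 1; the numerator there equals 55/152, nonzero, and no other factor vanishes.
Hence a pole whose order is the multiplicity, 1.

The point is a pole of order 1.


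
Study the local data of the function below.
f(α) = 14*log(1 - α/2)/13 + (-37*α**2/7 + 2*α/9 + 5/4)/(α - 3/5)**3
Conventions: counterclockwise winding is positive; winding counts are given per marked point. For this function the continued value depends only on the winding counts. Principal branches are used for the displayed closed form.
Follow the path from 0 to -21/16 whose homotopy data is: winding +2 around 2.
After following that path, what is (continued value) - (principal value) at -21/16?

The rational part is single-valued and drops out of the difference; each branch term changes only by its own monodromy.
(14/13)*log(1 - α/(2)): each positive loop around 2 adds 2*pi*i to the log, so winding +2 contributes (14/13)*(2)*2*pi*i = (56/13)*pi*i.
Summing the contributions at α = -21/16 gives (56/13)*pi*i.

Continued minus principal equals (56/13)*pi*i.


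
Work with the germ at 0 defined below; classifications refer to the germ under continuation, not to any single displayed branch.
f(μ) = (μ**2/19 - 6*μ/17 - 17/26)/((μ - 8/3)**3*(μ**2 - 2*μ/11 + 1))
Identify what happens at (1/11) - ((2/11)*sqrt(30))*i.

The denominator factor μ**2 - 2*μ/11 + 1 vanishes at (1/11) - ((2/11)*sqrt(30))*i and appears to the power 1; the numerator there equals (-749613/1016158) + ((2440/39083)*sqrt(30))*i, nonzero, and no other factor vanishes.
Hence a pole whose order is the multiplicity, 1.

The point is a pole of order 1.


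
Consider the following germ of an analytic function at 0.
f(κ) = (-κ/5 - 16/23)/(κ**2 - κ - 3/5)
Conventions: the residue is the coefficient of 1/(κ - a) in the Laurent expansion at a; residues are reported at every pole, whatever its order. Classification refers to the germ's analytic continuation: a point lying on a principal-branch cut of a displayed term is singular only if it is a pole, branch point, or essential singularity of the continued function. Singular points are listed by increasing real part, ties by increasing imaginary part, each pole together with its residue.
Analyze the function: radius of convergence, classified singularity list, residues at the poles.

Radius of convergence at 0: -1/2 + (1/10)*sqrt(85).
At 1/2 - (1/10)*sqrt(85): a pole of order 1; residue -1/10 + (183/3910)*sqrt(85).
At 1/2 + (1/10)*sqrt(85): a pole of order 1; residue -1/10 - (183/3910)*sqrt(85).

Denominator factor (κ**2 - κ - 3/5): discriminant 17/5, real irrational roots 1/2 + (1/10)*sqrt(85) and 1/2 - (1/10)*sqrt(85); poles of order 1, moduli 1/2 + (1/10)*sqrt(85) and -1/2 + (1/10)*sqrt(85).
The radius of convergence is the smallest modulus among the singular points: -1/2 + (1/10)*sqrt(85).
The factor κ**2 - κ - 3/5 splits as (κ - a)(κ - a') with a = 1/2 - (1/10)*sqrt(85), a' = 1/2 + (1/10)*sqrt(85). At the order-1 pole a set g(κ) = (κ - a)*f(κ) = [-κ/5 - 16/23] / (κ - a').
Simple pole: residue = g(a) at a = 1/2 - (1/10)*sqrt(85), which is -1/10 + (183/3910)*sqrt(85).
The factor κ**2 - κ - 3/5 splits as (κ - a)(κ - a') with a = 1/2 + (1/10)*sqrt(85), a' = 1/2 - (1/10)*sqrt(85). At the order-1 pole a set g(κ) = (κ - a)*f(κ) = [-κ/5 - 16/23] / (κ - a').
Simple pole: residue = g(a) at a = 1/2 + (1/10)*sqrt(85), which is -1/10 - (183/3910)*sqrt(85).
List the singular points by increasing real part (a conjugate pair: the negative imaginary part first).


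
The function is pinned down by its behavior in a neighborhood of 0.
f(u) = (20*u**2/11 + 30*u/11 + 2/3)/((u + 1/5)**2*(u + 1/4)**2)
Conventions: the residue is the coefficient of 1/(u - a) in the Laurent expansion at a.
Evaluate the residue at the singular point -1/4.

The residue is 76000/33.

At the order-2 pole -1/4 set g(u) = (u - (-1/4))^2*f(u) = (20*u**2/11 + 30*u/11 + 2/3)/(u + 1/5)**2.
Order-2 pole: residue = g'(a); g'(-1/4) = 76000/33, so the residue is 76000/33.


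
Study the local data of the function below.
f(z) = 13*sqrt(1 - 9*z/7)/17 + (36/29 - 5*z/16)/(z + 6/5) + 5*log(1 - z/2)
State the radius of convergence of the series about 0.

Denominator factor (z + 6/5): pole of order 1 at -6/5, modulus 6/5.
Branch term (13/17)*sqrt(1 - z/(7/9)): its argument vanishes at z = 7/9, a square-root branch point, modulus 7/9.
Branch term (5)*log(1 - z/(2)): its argument vanishes at z = 2, a logarithmic branch point, modulus 2.
The radius of convergence is the smallest modulus among the singular points: 7/9.

The radius of convergence is 7/9.


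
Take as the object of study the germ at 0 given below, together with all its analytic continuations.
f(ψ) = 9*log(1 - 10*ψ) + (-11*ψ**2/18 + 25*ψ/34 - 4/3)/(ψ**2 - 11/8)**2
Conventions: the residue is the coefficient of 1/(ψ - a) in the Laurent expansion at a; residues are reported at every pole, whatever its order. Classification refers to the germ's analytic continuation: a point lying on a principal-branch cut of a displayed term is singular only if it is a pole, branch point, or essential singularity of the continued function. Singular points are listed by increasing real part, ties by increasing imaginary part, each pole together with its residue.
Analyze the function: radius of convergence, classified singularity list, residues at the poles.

Denominator factor (ψ**2 - 11/8)^2: discriminant 11/2, real irrational roots (1/4)*sqrt(22) and -(1/4)*sqrt(22); poles of order 2, moduli (1/4)*sqrt(22) and (1/4)*sqrt(22).
Branch term (9)*log(1 - ψ/(1/10)): its argument vanishes at ψ = 1/10, a logarithmic branch point, modulus 1/10.
The radius of convergence is the smallest modulus among the singular points: 1/10.
The branch term is analytic at -(1/4)*sqrt(22) and contributes nothing to the residue; only the rational part matters.
The factor ψ**2 - 11/8 splits as (ψ - a)(ψ - a') with a = -(1/4)*sqrt(22), a' = (1/4)*sqrt(22). At the order-2 pole a set g(ψ) = (ψ - a)^2*(rational part) = [-11*ψ**2/18 + 25*ψ/34 - 4/3] / (ψ - a')^2.
Order-2 pole: residue = g'(a); g'(-(1/4)*sqrt(22)) = -(71/4356)*sqrt(22), so the residue is -(71/4356)*sqrt(22).
The branch term is analytic at (1/4)*sqrt(22) and contributes nothing to the residue; only the rational part matters.
The factor ψ**2 - 11/8 splits as (ψ - a)(ψ - a') with a = (1/4)*sqrt(22), a' = -(1/4)*sqrt(22). At the order-2 pole a set g(ψ) = (ψ - a)^2*(rational part) = [-11*ψ**2/18 + 25*ψ/34 - 4/3] / (ψ - a')^2.
Order-2 pole: residue = g'(a); g'((1/4)*sqrt(22)) = (71/4356)*sqrt(22), so the residue is (71/4356)*sqrt(22).
List the singular points by increasing real part (a conjugate pair: the negative imaginary part first).

Radius of convergence at 0: 1/10.
At -(1/4)*sqrt(22): a pole of order 2; residue -(71/4356)*sqrt(22).
At 1/10: a logarithmic branch point.
At (1/4)*sqrt(22): a pole of order 2; residue (71/4356)*sqrt(22).


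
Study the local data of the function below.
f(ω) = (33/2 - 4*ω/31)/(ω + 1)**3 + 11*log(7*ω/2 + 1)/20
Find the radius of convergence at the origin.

The radius of convergence is 2/7.

Denominator factor (ω + 1)^3: pole of order 3 at -1, modulus 1.
Branch term (11/20)*log(1 - ω/(-2/7)): its argument vanishes at ω = -2/7, a logarithmic branch point, modulus 2/7.
The radius of convergence is the smallest modulus among the singular points: 2/7.


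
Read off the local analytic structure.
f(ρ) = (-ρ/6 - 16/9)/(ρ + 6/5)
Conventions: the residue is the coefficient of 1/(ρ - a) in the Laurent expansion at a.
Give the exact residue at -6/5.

At the order-1 pole -6/5 set g(ρ) = (ρ - (-6/5))*f(ρ) = -ρ/6 - 16/9.
Simple pole: residue = g(a) at a = -6/5, which is -71/45.

The residue is -71/45.


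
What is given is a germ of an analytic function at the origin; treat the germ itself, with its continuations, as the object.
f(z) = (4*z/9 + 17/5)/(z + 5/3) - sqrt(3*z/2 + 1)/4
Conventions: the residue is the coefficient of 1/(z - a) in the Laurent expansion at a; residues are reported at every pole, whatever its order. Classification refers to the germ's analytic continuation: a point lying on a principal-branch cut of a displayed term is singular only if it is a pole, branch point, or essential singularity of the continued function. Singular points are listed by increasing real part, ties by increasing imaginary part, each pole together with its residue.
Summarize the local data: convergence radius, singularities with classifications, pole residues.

Denominator factor (z + 5/3): pole of order 1 at -5/3, modulus 5/3.
Branch term (-1/4)*sqrt(1 - z/(-2/3)): its argument vanishes at z = -2/3, a square-root branch point, modulus 2/3.
The radius of convergence is the smallest modulus among the singular points: 2/3.
The branch term is analytic at -5/3 and contributes nothing to the residue; only the rational part matters.
At the order-1 pole -5/3 set g(z) = (z - (-5/3))*(rational part) = 4*z/9 + 17/5.
Simple pole: residue = g(a) at a = -5/3, which is 359/135.
List the singular points by increasing real part (a conjugate pair: the negative imaginary part first).

Radius of convergence at 0: 2/3.
At -5/3: a pole of order 1; residue 359/135.
At -2/3: an algebraic (square-root) branch point.


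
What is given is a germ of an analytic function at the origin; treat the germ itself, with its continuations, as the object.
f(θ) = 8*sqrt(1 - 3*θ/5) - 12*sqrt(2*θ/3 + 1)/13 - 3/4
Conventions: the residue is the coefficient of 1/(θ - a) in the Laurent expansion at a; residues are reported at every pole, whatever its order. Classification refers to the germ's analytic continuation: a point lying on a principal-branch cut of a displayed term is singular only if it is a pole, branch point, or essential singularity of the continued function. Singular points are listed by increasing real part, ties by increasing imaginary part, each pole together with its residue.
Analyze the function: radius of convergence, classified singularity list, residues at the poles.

Branch term (-12/13)*sqrt(1 - θ/(-3/2)): its argument vanishes at θ = -3/2, a square-root branch point, modulus 3/2.
Branch term (8)*sqrt(1 - θ/(5/3)): its argument vanishes at θ = 5/3, a square-root branch point, modulus 5/3.
The radius of convergence is the smallest modulus among the singular points: 3/2.
List the singular points by increasing real part (a conjugate pair: the negative imaginary part first).

Radius of convergence at 0: 3/2.
At -3/2: an algebraic (square-root) branch point.
At 5/3: an algebraic (square-root) branch point.


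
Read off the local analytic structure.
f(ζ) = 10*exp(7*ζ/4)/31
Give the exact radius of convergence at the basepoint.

The factor exp(7*ζ/4) is entire and contributes no finite singular point.
The polynomial part has no poles.
No finite singular points: the Taylor series at 0 converges everywhere.

The radius of convergence is infinite.


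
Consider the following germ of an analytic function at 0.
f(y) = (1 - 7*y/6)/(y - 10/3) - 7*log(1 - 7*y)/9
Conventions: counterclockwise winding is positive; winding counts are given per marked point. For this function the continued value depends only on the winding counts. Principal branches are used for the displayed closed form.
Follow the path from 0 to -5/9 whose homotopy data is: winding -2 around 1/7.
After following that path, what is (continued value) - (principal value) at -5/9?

Continued minus principal equals (28/9)*pi*i.

The rational part is single-valued and drops out of the difference; each branch term changes only by its own monodromy.
(-7/9)*log(1 - y/(1/7)): each positive loop around 1/7 adds 2*pi*i to the log, so winding -2 contributes (-7/9)*(-2)*2*pi*i = (28/9)*pi*i.
Summing the contributions at y = -5/9 gives (28/9)*pi*i.


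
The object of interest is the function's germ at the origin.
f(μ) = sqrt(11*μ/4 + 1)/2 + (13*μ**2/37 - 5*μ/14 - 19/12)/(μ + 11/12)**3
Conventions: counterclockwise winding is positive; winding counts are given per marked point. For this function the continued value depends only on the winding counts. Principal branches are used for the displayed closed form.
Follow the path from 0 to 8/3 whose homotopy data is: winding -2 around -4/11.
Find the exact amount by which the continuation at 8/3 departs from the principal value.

Continued minus principal equals 0.

The rational part is single-valued and drops out of the difference; each branch term changes only by its own monodromy.
(1/2)*sqrt(1 - μ/(-4/11)): winding -2 is even, the square root returns to the same sheet, contribution 0.
Summing the contributions at μ = 8/3 gives 0.


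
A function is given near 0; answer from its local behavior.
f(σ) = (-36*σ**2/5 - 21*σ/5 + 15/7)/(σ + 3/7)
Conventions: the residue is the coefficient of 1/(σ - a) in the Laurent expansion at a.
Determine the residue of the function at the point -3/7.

The residue is 642/245.

At the order-1 pole -3/7 set g(σ) = (σ - (-3/7))*f(σ) = -36*σ**2/5 - 21*σ/5 + 15/7.
Simple pole: residue = g(a) at a = -3/7, which is 642/245.


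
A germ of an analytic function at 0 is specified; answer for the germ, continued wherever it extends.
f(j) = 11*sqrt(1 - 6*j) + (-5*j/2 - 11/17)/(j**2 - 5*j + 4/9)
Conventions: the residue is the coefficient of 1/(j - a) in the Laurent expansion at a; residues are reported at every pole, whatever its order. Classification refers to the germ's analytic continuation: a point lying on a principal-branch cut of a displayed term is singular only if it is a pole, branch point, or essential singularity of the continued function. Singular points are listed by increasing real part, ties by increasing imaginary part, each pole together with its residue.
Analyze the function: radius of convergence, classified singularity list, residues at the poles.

Denominator factor (j**2 - 5*j + 4/9): discriminant 209/9, real irrational roots 5/2 + (1/6)*sqrt(209) and 5/2 - (1/6)*sqrt(209); poles of order 1, moduli 5/2 + (1/6)*sqrt(209) and 5/2 - (1/6)*sqrt(209).
Branch term (11)*sqrt(1 - j/(1/6)): its argument vanishes at j = 1/6, a square-root branch point, modulus 1/6.
The radius of convergence is the smallest modulus among the singular points: 5/2 - (1/6)*sqrt(209).
The branch term is analytic at 5/2 - (1/6)*sqrt(209) and contributes nothing to the residue; only the rational part matters.
The factor j**2 - 5*j + 4/9 splits as (j - a)(j - a') with a = 5/2 - (1/6)*sqrt(209), a' = 5/2 + (1/6)*sqrt(209). At the order-1 pole a set g(j) = (j - a)*(rational part) = [-5*j/2 - 11/17] / (j - a').
Simple pole: residue = g(a) at a = 5/2 - (1/6)*sqrt(209), which is -5/4 + (1407/14212)*sqrt(209).
The branch term is analytic at 5/2 + (1/6)*sqrt(209) and contributes nothing to the residue; only the rational part matters.
The factor j**2 - 5*j + 4/9 splits as (j - a)(j - a') with a = 5/2 + (1/6)*sqrt(209), a' = 5/2 - (1/6)*sqrt(209). At the order-1 pole a set g(j) = (j - a)*(rational part) = [-5*j/2 - 11/17] / (j - a').
Simple pole: residue = g(a) at a = 5/2 + (1/6)*sqrt(209), which is -5/4 - (1407/14212)*sqrt(209).
List the singular points by increasing real part (a conjugate pair: the negative imaginary part first).

Radius of convergence at 0: 5/2 - (1/6)*sqrt(209).
At 5/2 - (1/6)*sqrt(209): a pole of order 1; residue -5/4 + (1407/14212)*sqrt(209).
At 1/6: an algebraic (square-root) branch point.
At 5/2 + (1/6)*sqrt(209): a pole of order 1; residue -5/4 - (1407/14212)*sqrt(209).


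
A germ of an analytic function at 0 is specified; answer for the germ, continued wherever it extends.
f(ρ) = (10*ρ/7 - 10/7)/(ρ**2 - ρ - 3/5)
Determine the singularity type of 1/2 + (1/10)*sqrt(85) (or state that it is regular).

The point is a pole of order 1.

The denominator factor ρ**2 - ρ - 3/5 vanishes at 1/2 + (1/10)*sqrt(85) and appears to the power 1; the numerator there equals -5/7 + (1/7)*sqrt(85), nonzero, and no other factor vanishes.
Hence a pole whose order is the multiplicity, 1.


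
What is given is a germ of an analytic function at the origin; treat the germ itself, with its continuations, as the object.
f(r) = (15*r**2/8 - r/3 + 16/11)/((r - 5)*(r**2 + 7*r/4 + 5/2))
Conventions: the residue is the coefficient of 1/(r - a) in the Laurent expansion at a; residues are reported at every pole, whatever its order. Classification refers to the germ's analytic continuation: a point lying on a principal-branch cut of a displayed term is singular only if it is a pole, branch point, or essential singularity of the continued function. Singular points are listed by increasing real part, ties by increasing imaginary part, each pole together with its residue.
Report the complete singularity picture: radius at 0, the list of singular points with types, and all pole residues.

Radius of convergence at 0: (1/2)*sqrt(10).
At (-7/8) - ((1/8)*sqrt(111))*i: a pole of order 1; residue (22499/76560) - ((49477/8498160)*sqrt(111))*i.
At (-7/8) + ((1/8)*sqrt(111))*i: a pole of order 1; residue (22499/76560) + ((49477/8498160)*sqrt(111))*i.
At 5: a pole of order 1; residue 12319/9570.

Denominator factor (r**2 + 7*r/4 + 5/2): discriminant -111/16, complex-conjugate roots (-7/8) + ((1/8)*sqrt(111))*i and (-7/8) - ((1/8)*sqrt(111))*i; poles of order 1, moduli (1/2)*sqrt(10) and (1/2)*sqrt(10).
Denominator factor (r - 5): pole of order 1 at 5, modulus 5.
The radius of convergence is the smallest modulus among the singular points: (1/2)*sqrt(10).
The factor r**2 + 7*r/4 + 5/2 splits as (r - a)(r - a') with a = (-7/8) - ((1/8)*sqrt(111))*i, a' = (-7/8) + ((1/8)*sqrt(111))*i. At the order-1 pole a set g(r) = (r - a)*f(r) = [(15*r**2/8 - r/3 + 16/11)/(r - 5)] / (r - a').
Simple pole: residue = g(a) at a = (-7/8) - ((1/8)*sqrt(111))*i, which is (22499/76560) - ((49477/8498160)*sqrt(111))*i.
The factor r**2 + 7*r/4 + 5/2 splits as (r - a)(r - a') with a = (-7/8) + ((1/8)*sqrt(111))*i, a' = (-7/8) - ((1/8)*sqrt(111))*i. At the order-1 pole a set g(r) = (r - a)*f(r) = [(15*r**2/8 - r/3 + 16/11)/(r - 5)] / (r - a').
Simple pole: residue = g(a) at a = (-7/8) + ((1/8)*sqrt(111))*i, which is (22499/76560) + ((49477/8498160)*sqrt(111))*i.
At the order-1 pole 5 set g(r) = (r - (5))*f(r) = (15*r**2/8 - r/3 + 16/11)/(r**2 + 7*r/4 + 5/2).
Simple pole: residue = g(a) at a = 5, which is 12319/9570.
List the singular points by increasing real part (a conjugate pair: the negative imaginary part first).


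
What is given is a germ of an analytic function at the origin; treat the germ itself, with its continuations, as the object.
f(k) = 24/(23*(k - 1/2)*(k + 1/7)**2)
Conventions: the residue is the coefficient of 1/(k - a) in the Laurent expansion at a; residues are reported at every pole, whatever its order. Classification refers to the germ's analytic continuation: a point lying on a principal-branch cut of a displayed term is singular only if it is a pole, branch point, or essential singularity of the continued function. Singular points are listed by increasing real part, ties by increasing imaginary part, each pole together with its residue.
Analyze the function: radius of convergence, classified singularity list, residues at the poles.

Denominator factor (k + 1/7)^2: pole of order 2 at -1/7, modulus 1/7.
Denominator factor (k - 1/2): pole of order 1 at 1/2, modulus 1/2.
The radius of convergence is the smallest modulus among the singular points: 1/7.
At the order-2 pole -1/7 set g(k) = (k - (-1/7))^2*f(k) = 24/(23*(k - 1/2)).
Order-2 pole: residue = g'(a); g'(-1/7) = -1568/621, so the residue is -1568/621.
At the order-1 pole 1/2 set g(k) = (k - (1/2))*f(k) = 24/(23*(k + 1/7)**2).
Simple pole: residue = g(a) at a = 1/2, which is 1568/621.
List the singular points by increasing real part (a conjugate pair: the negative imaginary part first).

Radius of convergence at 0: 1/7.
At -1/7: a pole of order 2; residue -1568/621.
At 1/2: a pole of order 1; residue 1568/621.
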